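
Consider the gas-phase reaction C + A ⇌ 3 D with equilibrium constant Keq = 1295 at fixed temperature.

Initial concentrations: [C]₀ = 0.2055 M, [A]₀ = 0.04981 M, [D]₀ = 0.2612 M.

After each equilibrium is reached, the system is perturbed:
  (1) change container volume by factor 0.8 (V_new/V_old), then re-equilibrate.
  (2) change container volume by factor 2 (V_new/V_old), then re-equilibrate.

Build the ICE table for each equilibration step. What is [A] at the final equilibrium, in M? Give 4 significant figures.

[A]_eq = 1.3334e-04 M

Q₀ = 1.741 vs Keq = 1295 ⇒ Q<K, forward
Step 1:
                  C         A         D
  I          0.2055   0.04981    0.2612
  C        -0.04947  -0.04947    0.1484
  E           0.156 3.4012e-04    0.4096
  solve Keq expr → x = 0.04947; check Q = 1295
Then change container volume by factor 0.8 (V_new/V_old).
Step 2:
                  C         A         D
  I           0.195 4.2515e-04     0.512
  C       1.0502e-04 1.0502e-04 -3.1506e-04
  E          0.1951 5.3017e-04    0.5117
  solve Keq expr → x = -1.0502e-04; check Q = 1295
Then change container volume by factor 2 (V_new/V_old).
Step 3:
                  C         A         D
  I         0.09757 2.6509e-04    0.2558
  C       -1.3175e-04 -1.3175e-04 3.9524e-04
  E         0.09744 1.3334e-04    0.2562
  solve Keq expr → x = 1.3175e-04; check Q = 1295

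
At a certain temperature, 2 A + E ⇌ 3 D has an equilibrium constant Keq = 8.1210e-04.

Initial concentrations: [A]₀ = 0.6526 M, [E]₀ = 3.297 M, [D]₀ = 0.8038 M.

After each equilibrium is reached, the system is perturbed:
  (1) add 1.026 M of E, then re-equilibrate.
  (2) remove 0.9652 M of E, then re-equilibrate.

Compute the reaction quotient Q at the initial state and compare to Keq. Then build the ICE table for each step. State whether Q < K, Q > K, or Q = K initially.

Q₀ = 0.3699 vs Keq = 8.1210e-04 ⇒ Q>K, reverse
Step 1:
                  A         E         D
  Initial    0.6526     3.297    0.8038
  Change     0.4358    0.2179   -0.6537
  Equil       1.088     3.515    0.1501
  solve Keq expr → x = -0.2179; check Q = 8.1210e-04
Then add 1.026 M of E.
Step 2:
                  A         E         D
  Initial     1.088     4.541    0.1501
  Change  -0.008328 -0.004164   0.01249
  Equil        1.08     4.537    0.1626
  solve Keq expr → x = 0.004164; check Q = 8.1210e-04
Then remove 0.9652 M of E.
Step 3:
                  A         E         D
  Initial      1.08     3.572    0.1626
  Change    0.00779  0.003895  -0.01169
  Equil       1.088     3.575    0.1509
  solve Keq expr → x = -0.003895; check Q = 8.1210e-04

Q₀ = 0.3699; Q > K (proceeds reverse)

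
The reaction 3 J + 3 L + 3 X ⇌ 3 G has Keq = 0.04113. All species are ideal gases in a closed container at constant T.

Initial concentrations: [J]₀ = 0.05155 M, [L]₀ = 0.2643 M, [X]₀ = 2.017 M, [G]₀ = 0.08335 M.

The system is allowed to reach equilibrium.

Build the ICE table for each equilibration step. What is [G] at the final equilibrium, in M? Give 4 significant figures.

[G]_eq = 0.0253 M

Q₀ = 27.9 vs Keq = 0.04113 ⇒ Q>K, reverse
Step 1:
                  J         L         X         G
  I         0.05155    0.2643     2.017   0.08335
  C         0.05805   0.05805   0.05805  -0.05805
  E          0.1096    0.3223     2.075    0.0253
  solve Keq expr → x = -0.01935; check Q = 0.04113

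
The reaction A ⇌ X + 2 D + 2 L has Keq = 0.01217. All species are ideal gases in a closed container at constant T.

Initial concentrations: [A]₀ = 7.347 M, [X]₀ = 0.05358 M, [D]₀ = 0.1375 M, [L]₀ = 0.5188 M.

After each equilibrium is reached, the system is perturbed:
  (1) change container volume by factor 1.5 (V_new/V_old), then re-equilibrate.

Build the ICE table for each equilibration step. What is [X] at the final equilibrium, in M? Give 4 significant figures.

[X]_eq = 0.2706 M

Q₀ = 3.7111e-05 vs Keq = 0.01217 ⇒ Q<K, forward
Step 1:
                  A         X         D         L
  I           7.347   0.05358    0.1375    0.5188
  C         -0.2223    0.2223    0.4445    0.4445
  E           7.125    0.2758     0.582    0.9633
  solve Keq expr → x = 0.2223; check Q = 0.01217
Then change container volume by factor 1.5 (V_new/V_old).
Step 2:
                  A         X         D         L
  I            4.75    0.1839     0.388    0.6422
  C        -0.08672   0.08672    0.1734    0.1734
  E           4.663    0.2706    0.5614    0.8156
  solve Keq expr → x = 0.08672; check Q = 0.01217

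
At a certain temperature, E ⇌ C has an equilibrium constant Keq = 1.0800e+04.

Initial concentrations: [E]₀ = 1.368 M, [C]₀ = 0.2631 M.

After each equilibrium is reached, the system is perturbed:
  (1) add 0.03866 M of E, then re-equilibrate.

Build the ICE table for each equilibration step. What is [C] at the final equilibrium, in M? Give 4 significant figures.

Q₀ = 0.1923 vs Keq = 1.0800e+04 ⇒ Q<K, forward
Step 1:
                   E          C
  init         1.368     0.2631
  Δ           -1.368      1.368
  eq      1.5101e-04      1.631
  solve Keq expr → x = 1.368; check Q = 1.0800e+04
Then add 0.03866 M of E.
Step 2:
                   E          C
  init       0.03881      1.631
  Δ         -0.03866    0.03866
  eq      1.5459e-04       1.67
  solve Keq expr → x = 0.03866; check Q = 1.0800e+04

[C]_eq = 1.67 M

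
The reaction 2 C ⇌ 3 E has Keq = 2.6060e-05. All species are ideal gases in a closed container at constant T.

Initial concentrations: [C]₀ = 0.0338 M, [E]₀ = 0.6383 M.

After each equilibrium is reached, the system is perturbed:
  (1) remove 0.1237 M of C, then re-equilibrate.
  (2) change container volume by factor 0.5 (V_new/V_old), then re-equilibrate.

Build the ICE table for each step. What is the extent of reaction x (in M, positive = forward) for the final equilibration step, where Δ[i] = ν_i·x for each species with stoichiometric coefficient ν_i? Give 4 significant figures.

Q₀ = 227.6 vs Keq = 2.6060e-05 ⇒ Q>K, reverse
Step 1:
                   C          E
  Initial     0.0338     0.6383
  Change       0.414    -0.6209
  Equil       0.4478    0.01735
  solve Keq expr → x = -0.207; check Q = 2.6060e-05
Then remove 0.1237 M of C.
Step 2:
                   C          E
  Initial     0.3241    0.01735
  Change    0.002201  -0.003301
  Equil       0.3263    0.01405
  solve Keq expr → x = -0.0011; check Q = 2.6060e-05
Then change container volume by factor 0.5 (V_new/V_old).
Step 3:
                   C          E
  Initial     0.6525     0.0281
  Change    0.003807  -0.005711
  Equil       0.6563    0.02239
  solve Keq expr → x = -0.001904; check Q = 2.6060e-05

x = -0.001904 M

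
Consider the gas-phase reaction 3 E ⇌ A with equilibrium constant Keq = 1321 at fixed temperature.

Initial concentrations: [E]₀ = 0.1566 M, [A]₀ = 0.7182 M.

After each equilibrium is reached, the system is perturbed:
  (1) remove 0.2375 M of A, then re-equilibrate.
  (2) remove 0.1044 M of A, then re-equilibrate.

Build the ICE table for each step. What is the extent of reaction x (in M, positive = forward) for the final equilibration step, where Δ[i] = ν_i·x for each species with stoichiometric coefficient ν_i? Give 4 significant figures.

x = 0.001755 M

Q₀ = 187 vs Keq = 1321 ⇒ Q<K, forward
Step 1:
                  E         A
  Initial    0.1566    0.7182
  Change   -0.07406   0.02469
  Equil     0.08254    0.7429
  solve Keq expr → x = 0.02469; check Q = 1321
Then remove 0.2375 M of A.
Step 2:
                  E         A
  Initial   0.08254    0.5054
  Change  -0.009791  0.003264
  Equil     0.07275    0.5086
  solve Keq expr → x = 0.003264; check Q = 1321
Then remove 0.1044 M of A.
Step 3:
                  E         A
  Initial   0.07275    0.4042
  Change  -0.005266  0.001755
  Equil     0.06749     0.406
  solve Keq expr → x = 0.001755; check Q = 1321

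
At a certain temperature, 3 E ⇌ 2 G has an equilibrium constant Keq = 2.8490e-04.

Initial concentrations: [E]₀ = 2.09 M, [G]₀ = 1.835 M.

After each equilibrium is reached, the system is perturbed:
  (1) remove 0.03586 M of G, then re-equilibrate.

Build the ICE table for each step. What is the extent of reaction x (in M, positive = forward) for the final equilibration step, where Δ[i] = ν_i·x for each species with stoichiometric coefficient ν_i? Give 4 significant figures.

Q₀ = 0.3688 vs Keq = 2.8490e-04 ⇒ Q>K, reverse
Step 1:
                   E          G
  I             2.09      1.835
  C            2.503     -1.669
  E            4.593     0.1662
  solve Keq expr → x = -0.8344; check Q = 2.8490e-04
Then remove 0.03586 M of G.
Step 2:
                   E          G
  I            4.593     0.1303
  C         -0.04975    0.03317
  E            4.544     0.1635
  solve Keq expr → x = 0.01658; check Q = 2.8490e-04

x = 0.01658 M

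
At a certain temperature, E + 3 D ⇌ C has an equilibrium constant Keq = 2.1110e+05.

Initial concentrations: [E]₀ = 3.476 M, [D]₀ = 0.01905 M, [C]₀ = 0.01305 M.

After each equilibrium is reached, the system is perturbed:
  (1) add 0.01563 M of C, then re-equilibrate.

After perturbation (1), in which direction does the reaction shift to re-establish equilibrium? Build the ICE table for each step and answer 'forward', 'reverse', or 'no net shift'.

Direction: reverse

Q₀ = 543.1 vs Keq = 2.1110e+05 ⇒ Q<K, forward
Step 1:
                    E           D           C
  I             3.476     0.01905     0.01305
  C         -0.005373    -0.01612    0.005373
  E             3.471     0.00293     0.01842
  solve Keq expr → x = 0.005373; check Q = 2.1110e+05
Then add 0.01563 M of C.
Step 2:
                    E           D           C
  I             3.471     0.00293     0.03405
  C        2.1931e-04  6.5794e-04 -2.1931e-04
  E             3.471    0.003588     0.03383
  solve Keq expr → x = -2.1931e-04; check Q = 2.1110e+05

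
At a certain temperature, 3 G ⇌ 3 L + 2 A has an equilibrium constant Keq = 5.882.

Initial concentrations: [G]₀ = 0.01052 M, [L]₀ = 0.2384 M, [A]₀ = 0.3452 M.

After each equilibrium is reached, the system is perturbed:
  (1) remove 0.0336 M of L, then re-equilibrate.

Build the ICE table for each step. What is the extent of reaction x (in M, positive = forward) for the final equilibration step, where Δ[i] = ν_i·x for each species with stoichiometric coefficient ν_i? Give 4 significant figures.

x = 0.002191 M

Q₀ = 1387 vs Keq = 5.882 ⇒ Q>K, reverse
Step 1:
                  G         L         A
  I         0.01052    0.2384    0.3452
  C         0.04056  -0.04056  -0.02704
  E         0.05108    0.1978    0.3182
  solve Keq expr → x = -0.01352; check Q = 5.882
Then remove 0.0336 M of L.
Step 2:
                  G         L         A
  I         0.05108    0.1642    0.3182
  C       -0.006574  0.006574  0.004382
  E         0.04451    0.1708    0.3225
  solve Keq expr → x = 0.002191; check Q = 5.882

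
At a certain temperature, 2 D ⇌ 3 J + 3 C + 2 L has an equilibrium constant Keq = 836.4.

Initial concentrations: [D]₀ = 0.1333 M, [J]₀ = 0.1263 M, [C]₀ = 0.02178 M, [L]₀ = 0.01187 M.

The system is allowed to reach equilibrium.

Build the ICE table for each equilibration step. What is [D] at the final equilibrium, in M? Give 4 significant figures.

Q₀ = 1.6505e-10 vs Keq = 836.4 ⇒ Q<K, forward
Step 1:
                  D         J         C         L
  init       0.1333    0.1263   0.02178   0.01187
  Δ         -0.1332    0.1998    0.1998    0.1332
  eq      9.7436e-05    0.3261    0.2216    0.1451
  solve Keq expr → x = 0.0666; check Q = 836.4

[D]_eq = 9.7436e-05 M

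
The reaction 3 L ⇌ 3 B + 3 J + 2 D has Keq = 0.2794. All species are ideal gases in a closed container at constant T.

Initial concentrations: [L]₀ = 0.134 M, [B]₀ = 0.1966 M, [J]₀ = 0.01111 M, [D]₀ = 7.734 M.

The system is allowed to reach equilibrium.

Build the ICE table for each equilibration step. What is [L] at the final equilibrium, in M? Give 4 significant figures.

[L]_eq = 0.08626 M

Q₀ = 2.5905e-04 vs Keq = 0.2794 ⇒ Q<K, forward
Step 1:
                   L          B          J          D
  Initial      0.134     0.1966    0.01111      7.734
  Change    -0.04774    0.04774    0.04774    0.03183
  Equil      0.08626     0.2443    0.05885      7.766
  solve Keq expr → x = 0.01591; check Q = 0.2794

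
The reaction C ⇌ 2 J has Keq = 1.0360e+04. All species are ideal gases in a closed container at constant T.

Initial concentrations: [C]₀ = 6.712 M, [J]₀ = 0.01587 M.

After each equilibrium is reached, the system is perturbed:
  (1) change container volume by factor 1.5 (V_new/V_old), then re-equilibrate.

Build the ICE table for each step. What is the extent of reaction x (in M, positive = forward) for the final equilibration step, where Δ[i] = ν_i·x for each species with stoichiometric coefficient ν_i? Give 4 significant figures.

Q₀ = 3.7523e-05 vs Keq = 1.0360e+04 ⇒ Q<K, forward
Step 1:
                   C          J
  init         6.712    0.01587
  Δ           -6.695      13.39
  eq         0.01735      13.41
  solve Keq expr → x = 6.695; check Q = 1.0360e+04
Then change container volume by factor 1.5 (V_new/V_old).
Step 2:
                   C          J
  init       0.01156      8.937
  Δ        -0.003841   0.007683
  eq        0.007722      8.944
  solve Keq expr → x = 0.003841; check Q = 1.0360e+04

x = 0.003841 M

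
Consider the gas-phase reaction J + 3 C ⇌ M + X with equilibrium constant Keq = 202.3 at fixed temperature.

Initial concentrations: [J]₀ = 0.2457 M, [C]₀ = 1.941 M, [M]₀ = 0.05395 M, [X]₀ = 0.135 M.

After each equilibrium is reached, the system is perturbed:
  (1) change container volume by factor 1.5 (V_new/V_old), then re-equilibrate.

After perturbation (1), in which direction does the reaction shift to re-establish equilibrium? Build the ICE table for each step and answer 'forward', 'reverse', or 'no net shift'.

Q₀ = 0.004054 vs Keq = 202.3 ⇒ Q<K, forward
Step 1:
                   J          C          M          X
  Initial     0.2457      1.941    0.05395      0.135
  Change     -0.2454    -0.7361     0.2454     0.2454
  Equil   3.2177e-04      1.205     0.2993     0.3804
  solve Keq expr → x = 0.2454; check Q = 202.3
Then change container volume by factor 1.5 (V_new/V_old).
Step 2:
                   J          C          M          X
  Initial 2.1452e-04     0.8032     0.1996     0.2536
  Change  2.6557e-04 7.9671e-04 -2.6557e-04 -2.6557e-04
  Equil   4.8008e-04      0.804     0.1993     0.2533
  solve Keq expr → x = -2.6557e-04; check Q = 202.3

Direction: reverse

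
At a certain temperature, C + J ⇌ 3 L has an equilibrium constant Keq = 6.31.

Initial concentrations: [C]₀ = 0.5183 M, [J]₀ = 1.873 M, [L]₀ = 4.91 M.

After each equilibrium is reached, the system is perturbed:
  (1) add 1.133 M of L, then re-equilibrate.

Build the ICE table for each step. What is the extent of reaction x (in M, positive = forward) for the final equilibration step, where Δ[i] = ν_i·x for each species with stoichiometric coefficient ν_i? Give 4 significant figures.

x = -0.2801 M

Q₀ = 121.9 vs Keq = 6.31 ⇒ Q>K, reverse
Step 1:
                    C           J           L
  I            0.5183       1.873        4.91
  C            0.7258      0.7258      -2.178
  E             1.244       2.599       2.732
  solve Keq expr → x = -0.7258; check Q = 6.31
Then add 1.133 M of L.
Step 2:
                    C           J           L
  I             1.244       2.599       3.865
  C            0.2801      0.2801     -0.8402
  E             1.524       2.879       3.025
  solve Keq expr → x = -0.2801; check Q = 6.31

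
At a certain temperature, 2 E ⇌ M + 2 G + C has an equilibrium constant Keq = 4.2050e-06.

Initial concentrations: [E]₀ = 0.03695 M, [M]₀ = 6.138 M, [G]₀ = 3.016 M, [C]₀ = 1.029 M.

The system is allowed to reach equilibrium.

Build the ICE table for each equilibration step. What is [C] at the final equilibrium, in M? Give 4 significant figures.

Q₀ = 4.2080e+04 vs Keq = 4.2050e-06 ⇒ Q>K, reverse
Step 1:
                    E           M           G           C
  Initial     0.03695       6.138       3.016       1.029
  Change        2.058      -1.029      -2.058      -1.029
  Equil         2.095       5.109       0.958  3.9358e-06
  solve Keq expr → x = -1.029; check Q = 4.2050e-06

[C]_eq = 3.9358e-06 M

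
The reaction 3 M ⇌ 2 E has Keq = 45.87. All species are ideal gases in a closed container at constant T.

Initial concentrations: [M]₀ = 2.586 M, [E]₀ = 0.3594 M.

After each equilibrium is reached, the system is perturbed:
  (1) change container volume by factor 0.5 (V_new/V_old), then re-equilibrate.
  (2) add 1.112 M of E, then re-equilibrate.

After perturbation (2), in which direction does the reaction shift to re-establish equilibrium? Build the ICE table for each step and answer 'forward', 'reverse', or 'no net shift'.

Q₀ = 0.007469 vs Keq = 45.87 ⇒ Q<K, forward
Step 1:
                   M          E
  I            2.586     0.3594
  C           -2.172      1.448
  E           0.4145      1.807
  solve Keq expr → x = 0.7238; check Q = 45.87
Then change container volume by factor 0.5 (V_new/V_old).
Step 2:
                   M          E
  I           0.8289      3.614
  C          -0.1583     0.1055
  E           0.6706       3.72
  solve Keq expr → x = 0.05275; check Q = 45.87
Then add 1.112 M of E.
Step 3:
                   M          E
  I           0.6706      4.832
  C            0.119   -0.07933
  E           0.7896      4.752
  solve Keq expr → x = -0.03966; check Q = 45.87

Direction: reverse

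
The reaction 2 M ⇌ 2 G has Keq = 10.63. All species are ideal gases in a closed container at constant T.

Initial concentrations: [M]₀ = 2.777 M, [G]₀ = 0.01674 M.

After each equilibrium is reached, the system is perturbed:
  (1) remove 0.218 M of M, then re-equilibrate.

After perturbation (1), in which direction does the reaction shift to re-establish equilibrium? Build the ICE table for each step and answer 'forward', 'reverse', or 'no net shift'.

Direction: reverse

Q₀ = 3.6338e-05 vs Keq = 10.63 ⇒ Q<K, forward
Step 1:
                  M         G
  Initial     2.777   0.01674
  Change     -2.121     2.121
  Equil      0.6558     2.138
  solve Keq expr → x = 1.061; check Q = 10.63
Then remove 0.218 M of M.
Step 2:
                  M         G
  Initial    0.4378     2.138
  Change     0.1668   -0.1668
  Equil      0.6046     1.971
  solve Keq expr → x = -0.08342; check Q = 10.63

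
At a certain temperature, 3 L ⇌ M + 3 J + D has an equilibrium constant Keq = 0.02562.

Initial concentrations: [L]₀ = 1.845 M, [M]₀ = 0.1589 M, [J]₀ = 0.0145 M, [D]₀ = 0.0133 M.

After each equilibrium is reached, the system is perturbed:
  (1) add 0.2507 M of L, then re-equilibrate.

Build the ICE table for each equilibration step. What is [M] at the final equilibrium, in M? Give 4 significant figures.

Q₀ = 1.0259e-09 vs Keq = 0.02562 ⇒ Q<K, forward
Step 1:
                    L           M           J           D
  I             1.845      0.1589      0.0145      0.0133
  C           -0.7096      0.2365      0.7096      0.2365
  E             1.135      0.3954      0.7241      0.2498
  solve Keq expr → x = 0.2365; check Q = 0.02562
Then add 0.2507 M of L.
Step 2:
                    L           M           J           D
  I             1.386      0.3954      0.7241      0.2498
  C          -0.07243     0.02414     0.07243     0.02414
  E             1.314      0.4196      0.7965       0.274
  solve Keq expr → x = 0.02414; check Q = 0.02562

[M]_eq = 0.4196 M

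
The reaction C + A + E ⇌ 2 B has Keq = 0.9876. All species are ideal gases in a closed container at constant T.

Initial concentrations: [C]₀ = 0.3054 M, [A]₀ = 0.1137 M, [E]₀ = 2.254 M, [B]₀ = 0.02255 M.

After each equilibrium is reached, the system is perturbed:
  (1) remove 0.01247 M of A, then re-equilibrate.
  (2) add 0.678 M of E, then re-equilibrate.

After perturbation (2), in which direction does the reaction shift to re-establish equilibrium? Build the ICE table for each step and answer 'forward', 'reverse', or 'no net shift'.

Q₀ = 0.006497 vs Keq = 0.9876 ⇒ Q<K, forward
Step 1:
                  C         A         E         B
  I          0.3054    0.1137     2.254   0.02255
  C        -0.06663  -0.06663  -0.06663    0.1333
  E          0.2388   0.04707     2.187    0.1558
  solve Keq expr → x = 0.06663; check Q = 0.9876
Then remove 0.01247 M of A.
Step 2:
                  C         A         E         B
  I          0.2388    0.0346     2.187    0.1558
  C          0.0053    0.0053    0.0053   -0.0106
  E          0.2441    0.0399     2.193    0.1452
  solve Keq expr → x = -0.0053; check Q = 0.9876
Then add 0.678 M of E.
Step 3:
                  C         A         E         B
  I          0.2441    0.0399     2.871    0.1452
  C       -0.004658 -0.004658 -0.004658  0.009317
  E          0.2394   0.03524     2.866    0.1545
  solve Keq expr → x = 0.004658; check Q = 0.9876

Direction: forward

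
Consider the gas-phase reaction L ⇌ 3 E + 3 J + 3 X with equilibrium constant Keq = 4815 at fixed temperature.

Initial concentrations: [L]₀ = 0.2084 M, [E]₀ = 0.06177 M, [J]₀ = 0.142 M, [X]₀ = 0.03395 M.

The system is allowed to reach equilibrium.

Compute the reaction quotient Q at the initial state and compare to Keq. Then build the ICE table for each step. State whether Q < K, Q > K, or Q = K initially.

Q₀ = 1.2671e-10; Q < K (proceeds forward)

Q₀ = 1.2671e-10 vs Keq = 4815 ⇒ Q<K, forward
Step 1:
                    L           E           J           X
  Initial      0.2084     0.06177       0.142     0.03395
  Change      -0.2084      0.6252      0.6252      0.6252
  Equil    8.7046e-06      0.6869      0.7672      0.6591
  solve Keq expr → x = 0.2084; check Q = 4815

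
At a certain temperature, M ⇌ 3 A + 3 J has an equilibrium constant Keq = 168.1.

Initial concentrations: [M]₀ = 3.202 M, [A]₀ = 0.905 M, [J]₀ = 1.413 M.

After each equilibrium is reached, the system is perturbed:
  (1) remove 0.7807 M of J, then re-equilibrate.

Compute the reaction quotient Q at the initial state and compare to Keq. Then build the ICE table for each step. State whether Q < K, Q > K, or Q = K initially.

Q₀ = 0.6531; Q < K (proceeds forward)

Q₀ = 0.6531 vs Keq = 168.1 ⇒ Q<K, forward
Step 1:
                    M           A           J
  Initial       3.202       0.905       1.413
  Change      -0.5395       1.618       1.618
  Equil         2.663       2.523       3.031
  solve Keq expr → x = 0.5395; check Q = 168.1
Then remove 0.7807 M of J.
Step 2:
                    M           A           J
  Initial       2.663       2.523       2.251
  Change      -0.1203      0.3609      0.3609
  Equil         2.542       2.884       2.612
  solve Keq expr → x = 0.1203; check Q = 168.1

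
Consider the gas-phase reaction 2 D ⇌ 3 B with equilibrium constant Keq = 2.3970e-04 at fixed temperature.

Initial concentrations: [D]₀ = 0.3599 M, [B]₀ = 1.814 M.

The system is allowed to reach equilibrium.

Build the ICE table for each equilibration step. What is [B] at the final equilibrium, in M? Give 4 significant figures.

[B]_eq = 0.08193 M

Q₀ = 46.08 vs Keq = 2.3970e-04 ⇒ Q>K, reverse
Step 1:
                  D         B
  I          0.3599     1.814
  C           1.155    -1.732
  E           1.515   0.08193
  solve Keq expr → x = -0.5774; check Q = 2.3970e-04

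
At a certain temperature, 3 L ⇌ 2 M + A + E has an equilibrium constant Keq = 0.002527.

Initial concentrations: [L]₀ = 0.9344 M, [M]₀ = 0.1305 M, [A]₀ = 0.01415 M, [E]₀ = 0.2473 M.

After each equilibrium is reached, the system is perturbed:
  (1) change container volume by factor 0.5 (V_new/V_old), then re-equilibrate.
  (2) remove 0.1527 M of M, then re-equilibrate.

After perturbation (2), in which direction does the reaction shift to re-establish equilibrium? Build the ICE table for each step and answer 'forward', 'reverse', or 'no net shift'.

Q₀ = 7.3047e-05 vs Keq = 0.002527 ⇒ Q<K, forward
Step 1:
                   L          M          A          E
  I           0.9344     0.1305    0.01415     0.2473
  C          -0.1618     0.1079    0.05394    0.05394
  E           0.7726     0.2384    0.06809     0.3012
  solve Keq expr → x = 0.05394; check Q = 0.002527
Then change container volume by factor 0.5 (V_new/V_old).
Step 2:
                   L          M          A          E
  I            1.545     0.4767     0.1362     0.6025
  C          0.08476   -0.05651   -0.02825   -0.02825
  E             1.63     0.4202     0.1079     0.5742
  solve Keq expr → x = -0.02825; check Q = 0.002527
Then remove 0.1527 M of M.
Step 3:
                   L          M          A          E
  I             1.63     0.2675     0.1079     0.5742
  C         -0.09355    0.06237    0.03118    0.03118
  E            1.536     0.3299     0.1391     0.6054
  solve Keq expr → x = 0.03118; check Q = 0.002527

Direction: forward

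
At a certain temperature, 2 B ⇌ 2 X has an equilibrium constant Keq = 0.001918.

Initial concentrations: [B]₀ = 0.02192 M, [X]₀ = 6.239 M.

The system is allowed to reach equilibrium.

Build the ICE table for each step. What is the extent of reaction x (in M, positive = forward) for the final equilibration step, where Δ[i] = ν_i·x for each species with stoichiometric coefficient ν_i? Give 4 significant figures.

Q₀ = 8.1012e+04 vs Keq = 0.001918 ⇒ Q>K, reverse
Step 1:
                    B           X
  Initial     0.02192       6.239
  Change        5.976      -5.976
  Equil         5.998      0.2627
  solve Keq expr → x = -2.988; check Q = 0.001918

x = -2.988 M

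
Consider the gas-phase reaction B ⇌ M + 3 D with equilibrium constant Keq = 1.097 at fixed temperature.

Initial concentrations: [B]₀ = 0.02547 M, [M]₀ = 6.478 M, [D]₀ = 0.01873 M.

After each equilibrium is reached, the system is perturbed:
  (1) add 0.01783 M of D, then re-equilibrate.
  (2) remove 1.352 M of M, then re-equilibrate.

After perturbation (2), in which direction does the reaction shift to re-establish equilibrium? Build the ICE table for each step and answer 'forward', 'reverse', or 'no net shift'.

Direction: forward

Q₀ = 0.001671 vs Keq = 1.097 ⇒ Q<K, forward
Step 1:
                    B           M           D
  init        0.02547       6.478     0.01873
  Δ           -0.0219      0.0219     0.06571
  eq         0.003567         6.5     0.08444
  solve Keq expr → x = 0.0219; check Q = 1.097
Then add 0.01783 M of D.
Step 2:
                    B           M           D
  init       0.003567         6.5      0.1023
  Δ          0.001811   -0.001811   -0.005434
  eq         0.005379       6.498     0.09683
  solve Keq expr → x = -0.001811; check Q = 1.097
Then remove 1.352 M of M.
Step 3:
                    B           M           D
  init       0.005379       5.146     0.09683
  Δ       -7.9558e-04  7.9558e-04    0.002387
  eq         0.004583       5.147     0.09922
  solve Keq expr → x = 7.9558e-04; check Q = 1.097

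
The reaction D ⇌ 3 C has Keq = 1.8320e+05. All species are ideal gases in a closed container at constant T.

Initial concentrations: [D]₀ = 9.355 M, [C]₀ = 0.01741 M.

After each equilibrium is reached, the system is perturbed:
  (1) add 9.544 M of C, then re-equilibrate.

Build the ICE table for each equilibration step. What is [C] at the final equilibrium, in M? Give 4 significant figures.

[C]_eq = 36.81 M

Q₀ = 5.6410e-07 vs Keq = 1.8320e+05 ⇒ Q<K, forward
Step 1:
                    D           C
  init          9.355     0.01741
  Δ            -9.239       27.72
  eq           0.1164       27.73
  solve Keq expr → x = 9.239; check Q = 1.8320e+05
Then add 9.544 M of C.
Step 2:
                    D           C
  init         0.1164       37.28
  Δ            0.1558     -0.4674
  eq           0.2722       36.81
  solve Keq expr → x = -0.1558; check Q = 1.8320e+05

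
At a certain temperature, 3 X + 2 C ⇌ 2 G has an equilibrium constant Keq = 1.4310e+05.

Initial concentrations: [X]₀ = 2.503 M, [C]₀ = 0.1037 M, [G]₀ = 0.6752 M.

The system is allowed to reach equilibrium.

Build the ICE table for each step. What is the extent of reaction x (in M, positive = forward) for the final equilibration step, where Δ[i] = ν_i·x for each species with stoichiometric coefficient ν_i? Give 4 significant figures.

x = 0.05156 M

Q₀ = 2.703 vs Keq = 1.4310e+05 ⇒ Q<K, forward
Step 1:
                   X          C          G
  Initial      2.503     0.1037     0.6752
  Change     -0.1547    -0.1031     0.1031
  Equil        2.348 5.7176e-04     0.7783
  solve Keq expr → x = 0.05156; check Q = 1.4310e+05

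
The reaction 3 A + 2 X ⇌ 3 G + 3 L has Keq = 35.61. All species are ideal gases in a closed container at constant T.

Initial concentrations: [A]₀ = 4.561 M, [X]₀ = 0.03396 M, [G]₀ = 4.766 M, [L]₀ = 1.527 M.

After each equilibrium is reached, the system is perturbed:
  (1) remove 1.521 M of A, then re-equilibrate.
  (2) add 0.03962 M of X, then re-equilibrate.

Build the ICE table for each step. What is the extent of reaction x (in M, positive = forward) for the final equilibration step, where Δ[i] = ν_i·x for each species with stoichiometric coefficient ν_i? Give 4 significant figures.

x = 0.01018 M

Q₀ = 3523 vs Keq = 35.61 ⇒ Q>K, reverse
Step 1:
                    A           X           G           L
  Initial       4.561     0.03396       4.766       1.527
  Change       0.2682      0.1788     -0.2682     -0.2682
  Equil         4.829      0.2127       4.498       1.259
  solve Keq expr → x = -0.08939; check Q = 35.61
Then remove 1.521 M of A.
Step 2:
                    A           X           G           L
  Initial       3.308      0.2127       4.498       1.259
  Change       0.1209      0.0806     -0.1209     -0.1209
  Equil         3.429      0.2933       4.377       1.138
  solve Keq expr → x = -0.0403; check Q = 35.61
Then add 0.03962 M of X.
Step 3:
                    A           X           G           L
  Initial       3.429       0.333       4.377       1.138
  Change     -0.03054    -0.02036     0.03054     0.03054
  Equil         3.399      0.3126       4.407       1.168
  solve Keq expr → x = 0.01018; check Q = 35.61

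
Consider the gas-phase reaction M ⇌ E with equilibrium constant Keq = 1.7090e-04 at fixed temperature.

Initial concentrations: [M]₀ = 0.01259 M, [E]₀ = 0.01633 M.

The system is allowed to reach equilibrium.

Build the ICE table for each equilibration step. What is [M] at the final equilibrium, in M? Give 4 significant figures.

Q₀ = 1.297 vs Keq = 1.7090e-04 ⇒ Q>K, reverse
Step 1:
                    M           E
  Initial     0.01259     0.01633
  Change      0.01633    -0.01633
  Equil       0.02892  4.9416e-06
  solve Keq expr → x = -0.01633; check Q = 1.7090e-04

[M]_eq = 0.02892 M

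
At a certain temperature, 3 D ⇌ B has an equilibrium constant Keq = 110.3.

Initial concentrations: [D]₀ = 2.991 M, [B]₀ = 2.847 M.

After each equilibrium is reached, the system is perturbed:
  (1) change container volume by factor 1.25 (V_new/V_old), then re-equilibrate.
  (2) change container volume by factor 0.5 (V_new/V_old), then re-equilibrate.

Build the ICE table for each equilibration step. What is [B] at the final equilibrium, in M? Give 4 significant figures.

Q₀ = 0.1064 vs Keq = 110.3 ⇒ Q<K, forward
Step 1:
                  D         B
  I           2.991     2.847
  C          -2.667    0.8891
  E          0.3236     3.736
  solve Keq expr → x = 0.8891; check Q = 110.3
Then change container volume by factor 1.25 (V_new/V_old).
Step 2:
                  D         B
  I          0.2588     2.989
  C         0.04106  -0.01369
  E          0.2999     2.975
  solve Keq expr → x = -0.01369; check Q = 110.3
Then change container volume by factor 0.5 (V_new/V_old).
Step 3:
                  D         B
  I          0.5998      5.95
  C         -0.2204   0.07347
  E          0.3794     6.024
  solve Keq expr → x = 0.07347; check Q = 110.3

[B]_eq = 6.024 M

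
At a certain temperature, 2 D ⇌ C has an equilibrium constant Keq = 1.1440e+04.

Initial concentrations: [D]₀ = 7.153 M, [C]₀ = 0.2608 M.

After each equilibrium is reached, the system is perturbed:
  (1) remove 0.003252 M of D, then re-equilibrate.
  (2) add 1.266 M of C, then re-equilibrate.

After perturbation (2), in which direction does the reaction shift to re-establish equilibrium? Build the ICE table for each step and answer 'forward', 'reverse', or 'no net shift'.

Direction: reverse

Q₀ = 0.005097 vs Keq = 1.1440e+04 ⇒ Q<K, forward
Step 1:
                   D          C
  init         7.153     0.2608
  Δ           -7.135      3.567
  eq         0.01829      3.828
  solve Keq expr → x = 3.567; check Q = 1.1440e+04
Then remove 0.003252 M of D.
Step 2:
                   D          C
  init       0.01504      3.828
  Δ         0.003248  -0.001624
  eq         0.01829      3.827
  solve Keq expr → x = -0.001624; check Q = 1.1440e+04
Then add 1.266 M of C.
Step 3:
                   D          C
  init       0.01829      5.093
  Δ         0.002807  -0.001403
  eq          0.0211      5.091
  solve Keq expr → x = -0.001403; check Q = 1.1440e+04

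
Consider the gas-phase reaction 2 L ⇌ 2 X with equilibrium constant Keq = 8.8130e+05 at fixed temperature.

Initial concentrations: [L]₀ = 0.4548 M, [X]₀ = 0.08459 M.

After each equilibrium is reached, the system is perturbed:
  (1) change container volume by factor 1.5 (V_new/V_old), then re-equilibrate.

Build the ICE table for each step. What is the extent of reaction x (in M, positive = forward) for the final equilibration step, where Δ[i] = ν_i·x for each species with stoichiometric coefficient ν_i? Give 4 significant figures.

Q₀ = 0.03459 vs Keq = 8.8130e+05 ⇒ Q<K, forward
Step 1:
                  L         X
  Initial    0.4548   0.08459
  Change    -0.4542    0.4542
  Equil   5.7396e-04    0.5388
  solve Keq expr → x = 0.2271; check Q = 8.8130e+05
Then change container volume by factor 1.5 (V_new/V_old).
Step 2:
                  L         X
  Initial 3.8264e-04    0.3592
  Change          0         0
  Equil   3.8264e-04    0.3592
  solve Keq expr → x = 0; check Q = 8.8130e+05

x = 0 M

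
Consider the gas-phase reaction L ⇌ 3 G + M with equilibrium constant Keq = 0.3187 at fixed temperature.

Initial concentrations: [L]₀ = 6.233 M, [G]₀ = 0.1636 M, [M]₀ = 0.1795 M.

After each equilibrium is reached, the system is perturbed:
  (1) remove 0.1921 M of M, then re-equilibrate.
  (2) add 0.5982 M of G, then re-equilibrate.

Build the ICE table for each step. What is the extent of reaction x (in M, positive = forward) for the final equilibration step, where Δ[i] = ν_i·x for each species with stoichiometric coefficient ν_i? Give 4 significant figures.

x = -0.132 M

Q₀ = 1.2610e-04 vs Keq = 0.3187 ⇒ Q<K, forward
Step 1:
                    L           G           M
  I             6.233      0.1636      0.1795
  C           -0.4285       1.285      0.4285
  E             5.805       1.449       0.608
  solve Keq expr → x = 0.4285; check Q = 0.3187
Then remove 0.1921 M of M.
Step 2:
                    L           G           M
  I             5.805       1.449      0.4159
  C          -0.04525      0.1357     0.04525
  E             5.759       1.585      0.4611
  solve Keq expr → x = 0.04525; check Q = 0.3187
Then add 0.5982 M of G.
Step 3:
                    L           G           M
  I             5.759       2.183      0.4611
  C             0.132     -0.3961      -0.132
  E             5.891       1.787      0.3291
  solve Keq expr → x = -0.132; check Q = 0.3187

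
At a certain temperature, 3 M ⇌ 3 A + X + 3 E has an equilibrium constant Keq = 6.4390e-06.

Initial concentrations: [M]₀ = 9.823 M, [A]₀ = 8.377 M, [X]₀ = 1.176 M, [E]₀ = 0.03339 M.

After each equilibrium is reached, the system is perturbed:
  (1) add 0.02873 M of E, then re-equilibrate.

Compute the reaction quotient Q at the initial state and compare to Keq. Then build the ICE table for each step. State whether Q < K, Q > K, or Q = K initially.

Q₀ = 2.7151e-05 vs Keq = 6.4390e-06 ⇒ Q>K, reverse
Step 1:
                    M           A           X           E
  Initial       9.823       8.377       1.176     0.03339
  Change      0.01264    -0.01264   -0.004213    -0.01264
  Equil         9.836       8.364       1.172     0.02075
  solve Keq expr → x = -0.004213; check Q = 6.4390e-06
Then add 0.02873 M of E.
Step 2:
                    M           A           X           E
  Initial       9.836       8.364       1.172     0.04948
  Change      0.02854    -0.02854   -0.009514    -0.02854
  Equil         9.864       8.336       1.162     0.02094
  solve Keq expr → x = -0.009514; check Q = 6.4390e-06

Q₀ = 2.7151e-05; Q > K (proceeds reverse)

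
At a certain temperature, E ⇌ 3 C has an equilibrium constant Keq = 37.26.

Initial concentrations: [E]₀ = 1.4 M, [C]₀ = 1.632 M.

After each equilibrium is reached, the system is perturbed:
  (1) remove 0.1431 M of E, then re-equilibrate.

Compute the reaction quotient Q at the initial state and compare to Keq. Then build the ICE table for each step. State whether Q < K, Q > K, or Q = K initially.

Q₀ = 3.105 vs Keq = 37.26 ⇒ Q<K, forward
Step 1:
                   E          C
  I              1.4      1.632
  C          -0.5221      1.566
  E           0.8779      3.198
  solve Keq expr → x = 0.5221; check Q = 37.26
Then remove 0.1431 M of E.
Step 2:
                   E          C
  I           0.7348      3.198
  C          0.04242    -0.1273
  E           0.7773      3.071
  solve Keq expr → x = -0.04242; check Q = 37.26

Q₀ = 3.105; Q < K (proceeds forward)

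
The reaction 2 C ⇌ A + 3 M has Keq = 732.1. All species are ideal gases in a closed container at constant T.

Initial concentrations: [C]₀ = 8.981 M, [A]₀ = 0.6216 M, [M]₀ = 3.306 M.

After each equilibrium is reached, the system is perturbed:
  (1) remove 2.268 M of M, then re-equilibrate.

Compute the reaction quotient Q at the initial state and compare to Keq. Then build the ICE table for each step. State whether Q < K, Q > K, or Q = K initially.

Q₀ = 0.2785 vs Keq = 732.1 ⇒ Q<K, forward
Step 1:
                    C           A           M
  Initial       8.981      0.6216       3.306
  Change       -5.969       2.984       8.953
  Equil         3.012       3.606       12.26
  solve Keq expr → x = 2.984; check Q = 732.1
Then remove 2.268 M of M.
Step 2:
                    C           A           M
  Initial       3.012       3.606       9.991
  Change      -0.4751      0.2375      0.7126
  Equil         2.537       3.843        10.7
  solve Keq expr → x = 0.2375; check Q = 732.1

Q₀ = 0.2785; Q < K (proceeds forward)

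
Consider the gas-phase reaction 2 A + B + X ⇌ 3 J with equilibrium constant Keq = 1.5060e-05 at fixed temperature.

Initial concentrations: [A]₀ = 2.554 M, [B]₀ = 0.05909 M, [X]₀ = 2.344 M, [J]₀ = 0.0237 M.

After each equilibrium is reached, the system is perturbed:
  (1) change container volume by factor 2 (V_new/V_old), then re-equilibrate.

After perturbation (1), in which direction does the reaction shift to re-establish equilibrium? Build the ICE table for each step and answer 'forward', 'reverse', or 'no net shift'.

Direction: reverse

Q₀ = 1.4734e-05 vs Keq = 1.5060e-05 ⇒ Q<K, forward
Step 1:
                  A         B         X         J
  Initial     2.554   0.05909     2.344    0.0237
  Change  -1.1002e-04 -5.5012e-05 -5.5012e-05 1.6504e-04
  Equil       2.554   0.05903     2.344   0.02387
  solve Keq expr → x = 5.5012e-05; check Q = 1.5060e-05
Then change container volume by factor 2 (V_new/V_old).
Step 2:
                  A         B         X         J
  Initial     1.277   0.02952     1.172   0.01193
  Change   0.001579 7.8932e-04 7.8932e-04 -0.002368
  Equil       1.279   0.03031     1.173  0.009565
  solve Keq expr → x = -7.8932e-04; check Q = 1.5060e-05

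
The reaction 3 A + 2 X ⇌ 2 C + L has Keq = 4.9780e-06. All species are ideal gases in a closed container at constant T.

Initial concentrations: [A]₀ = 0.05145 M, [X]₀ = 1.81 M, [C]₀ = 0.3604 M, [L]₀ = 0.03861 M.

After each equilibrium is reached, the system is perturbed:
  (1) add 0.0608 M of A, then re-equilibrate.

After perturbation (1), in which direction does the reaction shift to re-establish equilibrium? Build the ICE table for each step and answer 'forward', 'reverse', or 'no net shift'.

Q₀ = 11.24 vs Keq = 4.9780e-06 ⇒ Q>K, reverse
Step 1:
                  A         X         C         L
  I         0.05145      1.81    0.3604   0.03861
  C          0.1158   0.07722  -0.07722  -0.03861
  E          0.1673     1.887    0.2832 1.0348e-06
  solve Keq expr → x = -0.03861; check Q = 4.9780e-06
Then add 0.0608 M of A.
Step 2:
                  A         X         C         L
  I          0.2281     1.887    0.2832 1.0348e-06
  C       -4.7640e-06 -3.1760e-06 3.1760e-06 1.5880e-06
  E          0.2281     1.887    0.2832 2.6228e-06
  solve Keq expr → x = 1.5880e-06; check Q = 4.9780e-06

Direction: forward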